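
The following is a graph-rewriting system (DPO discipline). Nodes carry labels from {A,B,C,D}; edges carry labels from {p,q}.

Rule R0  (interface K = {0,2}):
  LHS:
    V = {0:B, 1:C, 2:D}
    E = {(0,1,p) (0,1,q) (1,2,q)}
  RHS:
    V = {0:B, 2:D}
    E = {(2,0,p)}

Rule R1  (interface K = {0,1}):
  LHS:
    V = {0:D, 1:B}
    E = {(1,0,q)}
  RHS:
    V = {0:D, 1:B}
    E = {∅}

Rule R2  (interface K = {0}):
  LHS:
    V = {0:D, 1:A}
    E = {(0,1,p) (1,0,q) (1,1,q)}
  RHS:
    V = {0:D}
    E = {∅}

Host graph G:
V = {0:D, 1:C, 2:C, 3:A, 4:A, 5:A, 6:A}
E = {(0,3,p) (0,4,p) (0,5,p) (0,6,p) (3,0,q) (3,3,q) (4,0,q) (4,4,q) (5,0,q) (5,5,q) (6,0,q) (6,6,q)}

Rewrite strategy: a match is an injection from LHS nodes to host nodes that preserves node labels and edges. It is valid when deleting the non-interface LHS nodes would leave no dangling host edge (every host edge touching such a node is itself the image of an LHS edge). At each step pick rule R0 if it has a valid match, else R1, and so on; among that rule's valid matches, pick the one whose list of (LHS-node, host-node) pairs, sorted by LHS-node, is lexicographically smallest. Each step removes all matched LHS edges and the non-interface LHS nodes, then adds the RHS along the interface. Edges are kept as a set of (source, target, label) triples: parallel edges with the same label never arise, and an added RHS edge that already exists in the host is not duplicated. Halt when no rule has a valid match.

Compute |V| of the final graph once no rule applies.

Answer: 3

Derivation:
initial: |V|=7 |E|=12  E = 0-p->3 0-p->4 0-p->5 0-p->6 3-q->0 3-q->3 4-q->0 4-q->4 5-q->0 5-q->5 6-q->0 6-q->6
step 1: apply R2 at {0↦0, 1↦3}  → |V|=6 |E|=9  E = 0-p->4 0-p->5 0-p->6 4-q->0 4-q->4 5-q->0 5-q->5 6-q->0 6-q->6
step 2: apply R2 at {0↦0, 1↦4}  → |V|=5 |E|=6  E = 0-p->5 0-p->6 5-q->0 5-q->5 6-q->0 6-q->6
step 3: apply R2 at {0↦0, 1↦5}  → |V|=4 |E|=3  E = 0-p->6 6-q->0 6-q->6
step 4: apply R2 at {0↦0, 1↦6}  → |V|=3 |E|=0  E = ∅
final graph: no rule applies after step 4
NF nodes: {0:D, 1:C, 2:C}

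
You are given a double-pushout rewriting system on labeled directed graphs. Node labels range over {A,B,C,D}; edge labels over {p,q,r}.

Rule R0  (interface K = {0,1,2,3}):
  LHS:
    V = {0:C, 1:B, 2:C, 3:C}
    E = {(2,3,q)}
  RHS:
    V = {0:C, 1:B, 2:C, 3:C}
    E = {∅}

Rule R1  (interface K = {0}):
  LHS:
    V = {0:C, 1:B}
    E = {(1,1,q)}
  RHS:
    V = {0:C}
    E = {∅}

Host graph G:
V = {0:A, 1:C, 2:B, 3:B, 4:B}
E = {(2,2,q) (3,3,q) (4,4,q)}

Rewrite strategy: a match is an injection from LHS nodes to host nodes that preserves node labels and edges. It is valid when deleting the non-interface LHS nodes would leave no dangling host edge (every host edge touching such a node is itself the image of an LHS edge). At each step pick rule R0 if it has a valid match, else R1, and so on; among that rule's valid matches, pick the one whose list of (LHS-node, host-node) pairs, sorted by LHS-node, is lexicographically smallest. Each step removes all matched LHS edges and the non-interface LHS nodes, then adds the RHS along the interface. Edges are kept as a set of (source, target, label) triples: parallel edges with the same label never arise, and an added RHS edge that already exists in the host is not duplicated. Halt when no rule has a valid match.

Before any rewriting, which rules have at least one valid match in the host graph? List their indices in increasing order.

R0: no valid match — LHS pattern not found
R1: 3 valid matches — {0↦1, 1↦2}, {0↦1, 1↦3}, {0↦1, 1↦4}

Answer: [R1]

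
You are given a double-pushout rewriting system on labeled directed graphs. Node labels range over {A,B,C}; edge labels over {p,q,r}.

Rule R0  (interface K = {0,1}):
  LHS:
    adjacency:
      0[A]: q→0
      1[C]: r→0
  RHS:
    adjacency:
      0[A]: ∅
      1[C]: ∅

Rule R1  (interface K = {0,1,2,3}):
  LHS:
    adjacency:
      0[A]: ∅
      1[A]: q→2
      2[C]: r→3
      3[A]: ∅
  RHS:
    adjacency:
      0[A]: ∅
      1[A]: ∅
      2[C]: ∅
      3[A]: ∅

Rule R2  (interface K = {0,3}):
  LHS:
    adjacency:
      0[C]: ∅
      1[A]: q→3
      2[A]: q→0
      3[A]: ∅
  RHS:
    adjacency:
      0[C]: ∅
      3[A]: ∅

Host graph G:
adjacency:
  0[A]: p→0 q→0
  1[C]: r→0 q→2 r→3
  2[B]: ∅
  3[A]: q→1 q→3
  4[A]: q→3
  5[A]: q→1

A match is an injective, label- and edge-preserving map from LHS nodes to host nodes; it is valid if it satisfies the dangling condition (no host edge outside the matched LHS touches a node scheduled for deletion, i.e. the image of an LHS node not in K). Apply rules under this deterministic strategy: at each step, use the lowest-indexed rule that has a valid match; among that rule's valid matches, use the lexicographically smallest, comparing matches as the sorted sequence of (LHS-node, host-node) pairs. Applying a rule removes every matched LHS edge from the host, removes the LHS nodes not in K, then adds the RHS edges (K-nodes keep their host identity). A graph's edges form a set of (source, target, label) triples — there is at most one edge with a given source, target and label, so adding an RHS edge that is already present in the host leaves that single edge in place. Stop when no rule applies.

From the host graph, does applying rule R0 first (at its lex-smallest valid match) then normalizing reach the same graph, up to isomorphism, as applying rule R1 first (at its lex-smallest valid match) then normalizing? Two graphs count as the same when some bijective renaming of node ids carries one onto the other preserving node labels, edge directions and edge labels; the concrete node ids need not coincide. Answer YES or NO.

Answer: NO

Steps:
branch R0-first: apply at {0↦0, 1↦1} → |E|=7, then 2 more step(s) → NF |V|=4 |E|=3 V={0:A, 1:C, 2:B, 3:A} E=0-p->0 1-q->2 3-q->1
branch R1-first: apply at {0↦0, 1↦5, 2↦1, 3↦3} → |E|=7, then 1 more step(s) → NF |V|=6 |E|=5 V={0:A, 1:C, 2:B, 3:A, 4:A, 5:A} E=0-p->0 1-q->2 3-q->1 3-q->3 4-q->3
graphs not isomorphic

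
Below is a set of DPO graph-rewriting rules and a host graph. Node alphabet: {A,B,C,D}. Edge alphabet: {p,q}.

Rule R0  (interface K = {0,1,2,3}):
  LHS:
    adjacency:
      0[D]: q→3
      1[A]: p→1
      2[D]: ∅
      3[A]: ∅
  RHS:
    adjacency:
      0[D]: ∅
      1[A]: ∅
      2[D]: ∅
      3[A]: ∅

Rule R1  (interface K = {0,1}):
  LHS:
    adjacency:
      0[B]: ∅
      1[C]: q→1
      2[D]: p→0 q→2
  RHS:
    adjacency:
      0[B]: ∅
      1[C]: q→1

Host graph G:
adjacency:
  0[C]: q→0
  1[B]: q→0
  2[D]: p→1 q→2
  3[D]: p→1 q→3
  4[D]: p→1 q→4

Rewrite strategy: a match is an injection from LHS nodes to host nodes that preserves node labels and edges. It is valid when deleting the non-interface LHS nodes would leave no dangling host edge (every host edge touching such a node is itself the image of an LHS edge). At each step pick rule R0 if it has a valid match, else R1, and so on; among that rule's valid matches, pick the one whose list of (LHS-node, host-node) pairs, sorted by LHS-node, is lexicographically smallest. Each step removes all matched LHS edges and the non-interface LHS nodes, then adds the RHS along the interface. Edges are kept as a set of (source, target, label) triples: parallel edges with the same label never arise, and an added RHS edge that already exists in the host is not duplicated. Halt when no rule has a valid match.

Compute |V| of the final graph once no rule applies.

Answer: 2

Derivation:
[0] host  ⇒  5 nodes, 8 edges  {0-q->0 1-q->0 2-p->1 2-q->2 3-p->1 3-q->3 4-p->1 4-q->4}
[1] R1 @ {0↦1, 1↦0, 2↦2}  ⇒  4 nodes, 6 edges  {0-q->0 1-q->0 3-p->1 3-q->3 4-p->1 4-q->4}
[2] R1 @ {0↦1, 1↦0, 2↦3}  ⇒  3 nodes, 4 edges  {0-q->0 1-q->0 4-p->1 4-q->4}
[3] R1 @ {0↦1, 1↦0, 2↦4}  ⇒  2 nodes, 2 edges  {0-q->0 1-q->0}
normal form: no rule applies after step 3
NF nodes: {0:C, 1:B}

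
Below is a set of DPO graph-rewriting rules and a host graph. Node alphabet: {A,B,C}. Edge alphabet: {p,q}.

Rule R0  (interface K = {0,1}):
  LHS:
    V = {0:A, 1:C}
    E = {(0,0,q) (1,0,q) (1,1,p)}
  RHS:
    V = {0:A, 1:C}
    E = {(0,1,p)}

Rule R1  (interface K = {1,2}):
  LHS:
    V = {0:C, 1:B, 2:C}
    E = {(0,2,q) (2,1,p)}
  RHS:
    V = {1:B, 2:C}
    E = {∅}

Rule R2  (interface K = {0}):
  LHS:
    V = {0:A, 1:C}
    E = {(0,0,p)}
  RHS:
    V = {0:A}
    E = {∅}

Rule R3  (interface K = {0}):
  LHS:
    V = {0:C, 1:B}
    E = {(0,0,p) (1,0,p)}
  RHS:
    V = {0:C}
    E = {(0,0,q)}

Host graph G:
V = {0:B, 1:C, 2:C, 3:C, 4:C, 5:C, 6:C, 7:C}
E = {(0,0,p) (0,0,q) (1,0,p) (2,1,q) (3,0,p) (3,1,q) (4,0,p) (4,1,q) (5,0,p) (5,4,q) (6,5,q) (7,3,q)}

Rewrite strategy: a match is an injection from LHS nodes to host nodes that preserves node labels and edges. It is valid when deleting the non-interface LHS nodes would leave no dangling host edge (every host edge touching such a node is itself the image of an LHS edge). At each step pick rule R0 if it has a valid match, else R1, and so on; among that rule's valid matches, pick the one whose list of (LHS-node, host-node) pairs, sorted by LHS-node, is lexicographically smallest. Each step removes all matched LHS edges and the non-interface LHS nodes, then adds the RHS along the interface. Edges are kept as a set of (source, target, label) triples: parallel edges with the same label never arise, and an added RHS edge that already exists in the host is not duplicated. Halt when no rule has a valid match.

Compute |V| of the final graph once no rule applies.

initial: |V|=8 |E|=12  E = 0-p->0 0-q->0 1-p->0 2-q->1 3-p->0 3-q->1 4-p->0 4-q->1 5-p->0 5-q->4 6-q->5 7-q->3
step 1: apply R1 at {0↦2, 1↦0, 2↦1}  → |V|=7 |E|=10  E = 0-p->0 0-q->0 3-p->0 3-q->1 4-p->0 4-q->1 5-p->0 5-q->4 6-q->5 7-q->3
step 2: apply R1 at {0↦6, 1↦0, 2↦5}  → |V|=6 |E|=8  E = 0-p->0 0-q->0 3-p->0 3-q->1 4-p->0 4-q->1 5-q->4 7-q->3
step 3: apply R1 at {0↦5, 1↦0, 2↦4}  → |V|=5 |E|=6  E = 0-p->0 0-q->0 3-p->0 3-q->1 4-q->1 7-q->3
step 4: apply R1 at {0↦7, 1↦0, 2↦3}  → |V|=4 |E|=4  E = 0-p->0 0-q->0 3-q->1 4-q->1
normal form: no rule applies after step 4
NF nodes: {0:B, 1:C, 3:C, 4:C}

Answer: 4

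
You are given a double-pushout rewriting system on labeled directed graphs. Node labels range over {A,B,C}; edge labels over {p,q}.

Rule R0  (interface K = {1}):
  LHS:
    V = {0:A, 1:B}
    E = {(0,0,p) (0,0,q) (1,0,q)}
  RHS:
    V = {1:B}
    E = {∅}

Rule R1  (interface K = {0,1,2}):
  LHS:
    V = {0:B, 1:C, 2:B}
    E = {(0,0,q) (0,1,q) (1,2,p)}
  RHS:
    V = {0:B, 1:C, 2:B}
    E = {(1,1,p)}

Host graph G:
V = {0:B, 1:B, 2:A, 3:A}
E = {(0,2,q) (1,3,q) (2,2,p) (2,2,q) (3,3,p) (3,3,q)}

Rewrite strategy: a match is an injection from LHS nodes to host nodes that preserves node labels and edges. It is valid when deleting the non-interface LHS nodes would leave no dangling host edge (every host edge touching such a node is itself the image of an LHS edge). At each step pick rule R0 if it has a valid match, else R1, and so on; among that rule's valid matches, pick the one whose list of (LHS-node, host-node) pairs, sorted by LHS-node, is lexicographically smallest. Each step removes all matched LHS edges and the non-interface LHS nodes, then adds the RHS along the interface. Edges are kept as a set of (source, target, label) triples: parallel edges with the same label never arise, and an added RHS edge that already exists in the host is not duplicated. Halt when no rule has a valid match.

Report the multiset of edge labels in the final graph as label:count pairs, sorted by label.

initial: |V|=4 |E|=6  E = 0-q->2 1-q->3 2-p->2 2-q->2 3-p->3 3-q->3
step 1: apply R0 at {0↦2, 1↦0}  → |V|=3 |E|=3  E = 1-q->3 3-p->3 3-q->3
step 2: apply R0 at {0↦3, 1↦1}  → |V|=2 |E|=0  E = ∅
normal form: no rule applies after step 2
NF edges: []

Answer: (no edges)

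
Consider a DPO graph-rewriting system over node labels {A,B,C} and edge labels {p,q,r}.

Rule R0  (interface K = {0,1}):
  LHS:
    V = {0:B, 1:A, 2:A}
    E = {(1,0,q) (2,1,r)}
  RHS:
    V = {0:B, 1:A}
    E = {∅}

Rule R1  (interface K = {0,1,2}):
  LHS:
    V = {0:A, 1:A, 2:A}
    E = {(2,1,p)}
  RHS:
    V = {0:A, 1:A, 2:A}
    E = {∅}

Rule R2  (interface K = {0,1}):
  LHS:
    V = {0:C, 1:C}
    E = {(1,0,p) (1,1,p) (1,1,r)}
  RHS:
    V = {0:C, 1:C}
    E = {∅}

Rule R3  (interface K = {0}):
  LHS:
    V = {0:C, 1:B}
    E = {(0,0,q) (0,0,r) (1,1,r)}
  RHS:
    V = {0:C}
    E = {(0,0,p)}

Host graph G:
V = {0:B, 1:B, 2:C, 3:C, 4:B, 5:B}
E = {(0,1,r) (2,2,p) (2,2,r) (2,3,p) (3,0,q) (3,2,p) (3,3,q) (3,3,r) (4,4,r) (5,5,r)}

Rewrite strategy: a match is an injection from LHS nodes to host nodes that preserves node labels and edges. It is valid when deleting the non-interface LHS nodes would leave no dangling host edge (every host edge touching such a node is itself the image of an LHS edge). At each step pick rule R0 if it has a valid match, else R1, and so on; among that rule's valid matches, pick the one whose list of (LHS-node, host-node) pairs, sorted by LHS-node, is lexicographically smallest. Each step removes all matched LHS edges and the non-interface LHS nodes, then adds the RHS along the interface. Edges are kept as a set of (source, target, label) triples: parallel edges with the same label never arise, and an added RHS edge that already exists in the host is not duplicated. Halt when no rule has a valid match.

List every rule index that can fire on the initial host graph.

Answer: [R2,R3]

Derivation:
R0: no valid match — LHS pattern not found
R1: no valid match — LHS pattern not found
R2: 1 valid match — {0↦3, 1↦2}
R3: 2 valid matches — {0↦3, 1↦4}, {0↦3, 1↦5}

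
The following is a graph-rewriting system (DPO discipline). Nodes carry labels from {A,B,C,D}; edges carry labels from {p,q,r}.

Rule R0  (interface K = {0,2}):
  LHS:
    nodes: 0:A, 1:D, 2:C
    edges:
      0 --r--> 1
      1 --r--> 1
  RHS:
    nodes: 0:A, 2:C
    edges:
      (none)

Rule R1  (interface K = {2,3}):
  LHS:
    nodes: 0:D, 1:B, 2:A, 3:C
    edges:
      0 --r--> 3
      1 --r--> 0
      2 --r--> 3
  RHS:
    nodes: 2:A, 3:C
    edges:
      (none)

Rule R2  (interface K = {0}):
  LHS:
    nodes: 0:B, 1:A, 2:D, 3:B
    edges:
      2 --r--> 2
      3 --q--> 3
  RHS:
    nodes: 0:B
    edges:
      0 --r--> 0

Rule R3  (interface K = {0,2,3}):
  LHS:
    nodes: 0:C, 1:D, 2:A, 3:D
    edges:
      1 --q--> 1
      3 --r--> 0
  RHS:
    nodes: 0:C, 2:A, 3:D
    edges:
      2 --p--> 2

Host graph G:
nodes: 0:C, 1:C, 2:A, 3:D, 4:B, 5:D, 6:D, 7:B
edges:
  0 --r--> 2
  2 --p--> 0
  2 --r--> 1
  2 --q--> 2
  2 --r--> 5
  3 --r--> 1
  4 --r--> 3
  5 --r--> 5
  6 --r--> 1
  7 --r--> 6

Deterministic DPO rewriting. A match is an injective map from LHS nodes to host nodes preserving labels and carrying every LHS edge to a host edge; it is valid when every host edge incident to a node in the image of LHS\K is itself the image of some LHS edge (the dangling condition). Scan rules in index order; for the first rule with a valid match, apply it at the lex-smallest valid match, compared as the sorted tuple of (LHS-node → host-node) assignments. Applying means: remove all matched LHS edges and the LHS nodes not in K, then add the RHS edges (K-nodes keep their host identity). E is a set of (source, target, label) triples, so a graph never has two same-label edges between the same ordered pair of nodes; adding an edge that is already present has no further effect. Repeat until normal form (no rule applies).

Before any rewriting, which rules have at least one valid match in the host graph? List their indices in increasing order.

Answer: [R0,R1]

Derivation:
R0: 2 valid matches — {0↦2, 1↦5, 2↦0}, {0↦2, 1↦5, 2↦1}
R1: 2 valid matches — {0↦3, 1↦4, 2↦2, 3↦1}, {0↦6, 1↦7, 2↦2, 3↦1}
R2: no valid match — LHS pattern not found
R3: no valid match — LHS pattern not found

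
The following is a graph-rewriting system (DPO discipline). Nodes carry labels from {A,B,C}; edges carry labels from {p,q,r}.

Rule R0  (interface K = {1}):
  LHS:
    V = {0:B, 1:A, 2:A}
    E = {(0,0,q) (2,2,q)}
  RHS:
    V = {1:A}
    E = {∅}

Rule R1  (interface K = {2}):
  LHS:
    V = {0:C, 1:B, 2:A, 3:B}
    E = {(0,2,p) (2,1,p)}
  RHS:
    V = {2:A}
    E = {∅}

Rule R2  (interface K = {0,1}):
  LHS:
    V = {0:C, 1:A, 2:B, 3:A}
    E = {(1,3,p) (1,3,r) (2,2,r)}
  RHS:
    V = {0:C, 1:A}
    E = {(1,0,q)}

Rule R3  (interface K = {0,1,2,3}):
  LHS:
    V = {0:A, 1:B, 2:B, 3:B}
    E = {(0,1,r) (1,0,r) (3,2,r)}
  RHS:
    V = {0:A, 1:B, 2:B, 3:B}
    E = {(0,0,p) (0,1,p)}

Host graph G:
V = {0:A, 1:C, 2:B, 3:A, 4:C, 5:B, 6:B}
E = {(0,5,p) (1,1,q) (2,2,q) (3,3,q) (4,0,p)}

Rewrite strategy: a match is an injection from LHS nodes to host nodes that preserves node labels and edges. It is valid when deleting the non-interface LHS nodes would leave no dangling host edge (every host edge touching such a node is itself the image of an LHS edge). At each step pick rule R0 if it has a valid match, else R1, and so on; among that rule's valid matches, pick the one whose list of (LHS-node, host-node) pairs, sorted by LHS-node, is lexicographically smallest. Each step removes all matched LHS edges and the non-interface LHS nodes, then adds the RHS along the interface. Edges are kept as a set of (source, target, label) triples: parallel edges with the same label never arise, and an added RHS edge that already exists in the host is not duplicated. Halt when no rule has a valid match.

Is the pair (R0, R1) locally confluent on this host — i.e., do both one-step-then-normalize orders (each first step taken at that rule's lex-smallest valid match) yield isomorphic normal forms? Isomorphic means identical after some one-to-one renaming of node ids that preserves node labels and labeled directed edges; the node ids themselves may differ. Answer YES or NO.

branch R0-first: apply at {0↦2, 1↦0, 2↦3} → |E|=3, then 1 more step(s) → NF |V|=2 |E|=1 V={0:A, 1:C} E=1-q->1
branch R1-first: apply at {0↦4, 1↦5, 2↦0, 3↦6} → |E|=3, then 1 more step(s) → NF |V|=2 |E|=1 V={0:A, 1:C} E=1-q->1
graphs isomorphic (equal up to label-preserving node renaming)

Answer: YES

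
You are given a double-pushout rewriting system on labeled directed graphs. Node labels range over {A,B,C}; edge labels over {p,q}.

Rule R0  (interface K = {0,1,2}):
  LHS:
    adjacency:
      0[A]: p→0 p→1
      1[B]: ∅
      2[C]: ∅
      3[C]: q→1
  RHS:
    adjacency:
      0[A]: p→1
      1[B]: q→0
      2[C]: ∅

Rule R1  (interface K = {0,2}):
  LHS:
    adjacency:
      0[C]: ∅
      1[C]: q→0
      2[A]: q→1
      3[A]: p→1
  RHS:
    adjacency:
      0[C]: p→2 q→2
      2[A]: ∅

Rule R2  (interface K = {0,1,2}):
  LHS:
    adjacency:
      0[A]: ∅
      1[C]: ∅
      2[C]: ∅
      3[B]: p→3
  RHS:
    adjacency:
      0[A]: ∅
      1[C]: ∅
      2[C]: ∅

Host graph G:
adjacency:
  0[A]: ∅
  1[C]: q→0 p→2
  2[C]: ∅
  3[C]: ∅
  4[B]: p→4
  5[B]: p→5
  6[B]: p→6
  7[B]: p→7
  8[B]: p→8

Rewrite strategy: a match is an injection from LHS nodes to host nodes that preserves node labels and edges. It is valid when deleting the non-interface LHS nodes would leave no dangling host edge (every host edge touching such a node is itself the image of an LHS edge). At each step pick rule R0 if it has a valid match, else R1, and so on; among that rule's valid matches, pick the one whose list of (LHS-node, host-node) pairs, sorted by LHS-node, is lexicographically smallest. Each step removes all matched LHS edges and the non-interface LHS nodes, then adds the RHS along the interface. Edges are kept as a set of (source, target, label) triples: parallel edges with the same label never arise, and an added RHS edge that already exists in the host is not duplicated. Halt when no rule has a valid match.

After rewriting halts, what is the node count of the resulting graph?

initial: |V|=9 |E|=7  E = 1-q->0 1-p->2 4-p->4 5-p->5 6-p->6 7-p->7 8-p->8
step 1: apply R2 at {0↦0, 1↦1, 2↦2, 3↦4}  → |V|=8 |E|=6  E = 1-q->0 1-p->2 5-p->5 6-p->6 7-p->7 8-p->8
step 2: apply R2 at {0↦0, 1↦1, 2↦2, 3↦5}  → |V|=7 |E|=5  E = 1-q->0 1-p->2 6-p->6 7-p->7 8-p->8
step 3: apply R2 at {0↦0, 1↦1, 2↦2, 3↦6}  → |V|=6 |E|=4  E = 1-q->0 1-p->2 7-p->7 8-p->8
step 4: apply R2 at {0↦0, 1↦1, 2↦2, 3↦7}  → |V|=5 |E|=3  E = 1-q->0 1-p->2 8-p->8
step 5: apply R2 at {0↦0, 1↦1, 2↦2, 3↦8}  → |V|=4 |E|=2  E = 1-q->0 1-p->2
halt: no rule applies after step 5
NF nodes: {0:A, 1:C, 2:C, 3:C}

Answer: 4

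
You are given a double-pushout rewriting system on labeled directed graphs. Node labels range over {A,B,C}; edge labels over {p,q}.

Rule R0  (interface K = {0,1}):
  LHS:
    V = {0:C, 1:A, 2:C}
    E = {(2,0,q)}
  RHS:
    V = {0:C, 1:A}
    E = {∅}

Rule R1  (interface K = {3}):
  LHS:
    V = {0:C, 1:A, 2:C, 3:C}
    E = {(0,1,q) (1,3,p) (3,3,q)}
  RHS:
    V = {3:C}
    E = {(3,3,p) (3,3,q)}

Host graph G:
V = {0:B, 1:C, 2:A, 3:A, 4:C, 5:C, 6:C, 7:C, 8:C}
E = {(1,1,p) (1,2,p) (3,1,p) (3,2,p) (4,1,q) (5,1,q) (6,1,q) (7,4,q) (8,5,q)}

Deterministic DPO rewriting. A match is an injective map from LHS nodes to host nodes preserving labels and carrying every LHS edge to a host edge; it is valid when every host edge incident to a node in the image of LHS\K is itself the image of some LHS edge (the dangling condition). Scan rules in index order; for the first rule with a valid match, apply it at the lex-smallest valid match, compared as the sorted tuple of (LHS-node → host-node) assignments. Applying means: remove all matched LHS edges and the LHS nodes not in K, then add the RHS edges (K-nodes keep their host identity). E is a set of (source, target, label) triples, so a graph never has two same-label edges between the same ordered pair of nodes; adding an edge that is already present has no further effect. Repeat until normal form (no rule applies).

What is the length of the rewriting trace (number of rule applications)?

Answer: 5

Rewrite trace:
[0] host  ⇒  9 nodes, 9 edges  {1-p->1 1-p->2 3-p->1 3-p->2 4-q->1 5-q->1 6-q->1 7-q->4 8-q->5}
[1] R0 @ {0↦1, 1↦2, 2↦6}  ⇒  8 nodes, 8 edges  {1-p->1 1-p->2 3-p->1 3-p->2 4-q->1 5-q->1 7-q->4 8-q->5}
[2] R0 @ {0↦4, 1↦2, 2↦7}  ⇒  7 nodes, 7 edges  {1-p->1 1-p->2 3-p->1 3-p->2 4-q->1 5-q->1 8-q->5}
[3] R0 @ {0↦1, 1↦2, 2↦4}  ⇒  6 nodes, 6 edges  {1-p->1 1-p->2 3-p->1 3-p->2 5-q->1 8-q->5}
[4] R0 @ {0↦5, 1↦2, 2↦8}  ⇒  5 nodes, 5 edges  {1-p->1 1-p->2 3-p->1 3-p->2 5-q->1}
[5] R0 @ {0↦1, 1↦2, 2↦5}  ⇒  4 nodes, 4 edges  {1-p->1 1-p->2 3-p->1 3-p->2}
final graph: no rule applies after step 5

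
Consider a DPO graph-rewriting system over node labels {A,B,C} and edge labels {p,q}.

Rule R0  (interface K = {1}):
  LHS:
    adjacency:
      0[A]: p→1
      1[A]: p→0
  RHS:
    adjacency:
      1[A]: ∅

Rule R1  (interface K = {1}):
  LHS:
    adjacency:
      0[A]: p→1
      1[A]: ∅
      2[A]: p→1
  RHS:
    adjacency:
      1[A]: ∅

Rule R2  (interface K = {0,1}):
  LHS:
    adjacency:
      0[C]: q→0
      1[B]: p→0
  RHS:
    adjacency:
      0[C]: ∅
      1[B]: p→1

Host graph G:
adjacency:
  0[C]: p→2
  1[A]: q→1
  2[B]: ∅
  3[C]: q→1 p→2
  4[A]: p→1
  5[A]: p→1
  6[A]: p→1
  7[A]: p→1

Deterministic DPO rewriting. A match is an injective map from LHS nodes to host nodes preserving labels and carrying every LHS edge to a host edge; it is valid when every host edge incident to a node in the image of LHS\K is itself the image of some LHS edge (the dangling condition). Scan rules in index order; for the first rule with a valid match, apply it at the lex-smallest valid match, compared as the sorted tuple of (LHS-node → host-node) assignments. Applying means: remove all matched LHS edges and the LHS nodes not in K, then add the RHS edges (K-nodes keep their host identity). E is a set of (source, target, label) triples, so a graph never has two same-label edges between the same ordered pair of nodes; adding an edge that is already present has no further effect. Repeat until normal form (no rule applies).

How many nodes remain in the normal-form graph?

Answer: 4

Steps:
[0] host  ⇒  8 nodes, 8 edges  {0-p->2 1-q->1 3-q->1 3-p->2 4-p->1 5-p->1 6-p->1 7-p->1}
[1] R1 @ {0↦4, 1↦1, 2↦5}  ⇒  6 nodes, 6 edges  {0-p->2 1-q->1 3-q->1 3-p->2 6-p->1 7-p->1}
[2] R1 @ {0↦6, 1↦1, 2↦7}  ⇒  4 nodes, 4 edges  {0-p->2 1-q->1 3-q->1 3-p->2}
halt: no rule applies after step 2
NF nodes: {0:C, 1:A, 2:B, 3:C}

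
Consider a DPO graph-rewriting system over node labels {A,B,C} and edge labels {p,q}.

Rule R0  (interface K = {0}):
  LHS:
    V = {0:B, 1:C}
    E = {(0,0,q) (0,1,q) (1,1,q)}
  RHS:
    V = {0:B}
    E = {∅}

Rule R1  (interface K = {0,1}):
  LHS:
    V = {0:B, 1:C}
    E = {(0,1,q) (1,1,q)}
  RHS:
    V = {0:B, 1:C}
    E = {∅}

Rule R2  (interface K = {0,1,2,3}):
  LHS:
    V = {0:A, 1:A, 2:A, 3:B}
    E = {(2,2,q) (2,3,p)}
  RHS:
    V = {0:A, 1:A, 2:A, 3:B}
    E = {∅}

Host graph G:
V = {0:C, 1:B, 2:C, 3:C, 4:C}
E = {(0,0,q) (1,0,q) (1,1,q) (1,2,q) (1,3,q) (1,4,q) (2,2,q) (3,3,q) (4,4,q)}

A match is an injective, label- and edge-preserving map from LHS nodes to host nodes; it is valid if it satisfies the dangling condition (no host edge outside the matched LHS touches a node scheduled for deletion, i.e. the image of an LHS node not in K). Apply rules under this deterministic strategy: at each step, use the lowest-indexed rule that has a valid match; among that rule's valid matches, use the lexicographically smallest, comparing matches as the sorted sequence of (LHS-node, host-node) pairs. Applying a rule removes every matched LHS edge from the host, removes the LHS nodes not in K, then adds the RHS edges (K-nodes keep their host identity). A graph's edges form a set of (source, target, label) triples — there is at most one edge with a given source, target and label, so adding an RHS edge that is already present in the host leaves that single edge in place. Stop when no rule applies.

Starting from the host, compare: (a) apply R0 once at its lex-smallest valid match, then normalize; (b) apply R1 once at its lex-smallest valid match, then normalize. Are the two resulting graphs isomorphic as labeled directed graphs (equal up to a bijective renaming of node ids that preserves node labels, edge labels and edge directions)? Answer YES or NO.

Answer: YES

Derivation:
branch R0-first: apply at {0↦1, 1↦0} → |E|=6, then 3 more step(s) → NF |V|=4 |E|=0 V={1:B, 2:C, 3:C, 4:C} E=∅
branch R1-first: apply at {0↦1, 1↦0} → |E|=7, then 3 more step(s) → NF |V|=4 |E|=0 V={0:C, 1:B, 3:C, 4:C} E=∅
graphs isomorphic (equal up to label-preserving node renaming)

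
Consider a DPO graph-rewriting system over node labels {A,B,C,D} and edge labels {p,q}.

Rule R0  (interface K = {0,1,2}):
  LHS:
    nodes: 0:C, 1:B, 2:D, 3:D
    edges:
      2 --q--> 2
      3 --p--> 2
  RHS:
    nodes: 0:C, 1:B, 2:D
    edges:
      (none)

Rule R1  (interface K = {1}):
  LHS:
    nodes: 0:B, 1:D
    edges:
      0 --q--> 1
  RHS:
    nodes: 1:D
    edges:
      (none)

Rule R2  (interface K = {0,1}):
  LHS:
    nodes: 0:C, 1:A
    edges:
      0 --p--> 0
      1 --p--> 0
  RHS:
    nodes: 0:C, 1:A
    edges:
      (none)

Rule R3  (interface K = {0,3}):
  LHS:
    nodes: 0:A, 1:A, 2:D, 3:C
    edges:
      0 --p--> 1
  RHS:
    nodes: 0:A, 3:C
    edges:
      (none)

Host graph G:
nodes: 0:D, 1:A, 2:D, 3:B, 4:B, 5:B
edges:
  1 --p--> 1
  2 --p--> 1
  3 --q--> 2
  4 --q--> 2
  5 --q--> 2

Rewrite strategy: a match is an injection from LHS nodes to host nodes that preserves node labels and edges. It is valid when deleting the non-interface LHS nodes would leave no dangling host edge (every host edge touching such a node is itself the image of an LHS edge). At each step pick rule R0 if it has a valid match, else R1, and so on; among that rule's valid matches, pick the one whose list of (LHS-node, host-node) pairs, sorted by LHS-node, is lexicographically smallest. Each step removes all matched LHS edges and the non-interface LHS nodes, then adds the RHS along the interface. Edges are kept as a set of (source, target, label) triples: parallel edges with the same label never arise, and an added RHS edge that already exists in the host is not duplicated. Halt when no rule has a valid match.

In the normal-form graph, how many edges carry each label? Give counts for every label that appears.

Answer: p:2

Steps:
[0] host  ⇒  6 nodes, 5 edges  {1-p->1 2-p->1 3-q->2 4-q->2 5-q->2}
[1] R1 @ {0↦3, 1↦2}  ⇒  5 nodes, 4 edges  {1-p->1 2-p->1 4-q->2 5-q->2}
[2] R1 @ {0↦4, 1↦2}  ⇒  4 nodes, 3 edges  {1-p->1 2-p->1 5-q->2}
[3] R1 @ {0↦5, 1↦2}  ⇒  3 nodes, 2 edges  {1-p->1 2-p->1}
halt: no rule applies after step 3
NF edges: [(1, 1, 'p'), (2, 1, 'p')]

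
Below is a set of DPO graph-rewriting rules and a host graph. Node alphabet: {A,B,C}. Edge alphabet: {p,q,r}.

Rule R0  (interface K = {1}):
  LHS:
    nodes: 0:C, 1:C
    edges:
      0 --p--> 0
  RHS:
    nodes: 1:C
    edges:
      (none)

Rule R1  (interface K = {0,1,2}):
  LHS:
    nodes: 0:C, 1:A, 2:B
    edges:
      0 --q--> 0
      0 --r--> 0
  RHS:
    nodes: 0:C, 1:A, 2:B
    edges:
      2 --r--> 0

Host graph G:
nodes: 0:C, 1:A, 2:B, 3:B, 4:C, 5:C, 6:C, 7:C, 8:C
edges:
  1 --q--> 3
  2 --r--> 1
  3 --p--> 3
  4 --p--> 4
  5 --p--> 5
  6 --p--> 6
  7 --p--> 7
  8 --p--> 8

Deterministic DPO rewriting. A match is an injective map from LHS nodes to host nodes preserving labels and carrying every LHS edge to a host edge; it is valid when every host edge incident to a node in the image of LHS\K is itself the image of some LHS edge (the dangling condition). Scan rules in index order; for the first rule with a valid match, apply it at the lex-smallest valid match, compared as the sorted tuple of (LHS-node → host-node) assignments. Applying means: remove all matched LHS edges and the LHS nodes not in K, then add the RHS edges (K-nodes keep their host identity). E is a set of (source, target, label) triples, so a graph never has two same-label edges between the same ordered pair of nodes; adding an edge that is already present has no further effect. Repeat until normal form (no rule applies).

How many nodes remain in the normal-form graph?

Answer: 4

Derivation:
[0] host  ⇒  9 nodes, 8 edges  {1-q->3 2-r->1 3-p->3 4-p->4 5-p->5 6-p->6 7-p->7 8-p->8}
[1] R0 @ {0↦4, 1↦0}  ⇒  8 nodes, 7 edges  {1-q->3 2-r->1 3-p->3 5-p->5 6-p->6 7-p->7 8-p->8}
[2] R0 @ {0↦5, 1↦0}  ⇒  7 nodes, 6 edges  {1-q->3 2-r->1 3-p->3 6-p->6 7-p->7 8-p->8}
[3] R0 @ {0↦6, 1↦0}  ⇒  6 nodes, 5 edges  {1-q->3 2-r->1 3-p->3 7-p->7 8-p->8}
[4] R0 @ {0↦7, 1↦0}  ⇒  5 nodes, 4 edges  {1-q->3 2-r->1 3-p->3 8-p->8}
[5] R0 @ {0↦8, 1↦0}  ⇒  4 nodes, 3 edges  {1-q->3 2-r->1 3-p->3}
normal form: no rule applies after step 5
NF nodes: {0:C, 1:A, 2:B, 3:B}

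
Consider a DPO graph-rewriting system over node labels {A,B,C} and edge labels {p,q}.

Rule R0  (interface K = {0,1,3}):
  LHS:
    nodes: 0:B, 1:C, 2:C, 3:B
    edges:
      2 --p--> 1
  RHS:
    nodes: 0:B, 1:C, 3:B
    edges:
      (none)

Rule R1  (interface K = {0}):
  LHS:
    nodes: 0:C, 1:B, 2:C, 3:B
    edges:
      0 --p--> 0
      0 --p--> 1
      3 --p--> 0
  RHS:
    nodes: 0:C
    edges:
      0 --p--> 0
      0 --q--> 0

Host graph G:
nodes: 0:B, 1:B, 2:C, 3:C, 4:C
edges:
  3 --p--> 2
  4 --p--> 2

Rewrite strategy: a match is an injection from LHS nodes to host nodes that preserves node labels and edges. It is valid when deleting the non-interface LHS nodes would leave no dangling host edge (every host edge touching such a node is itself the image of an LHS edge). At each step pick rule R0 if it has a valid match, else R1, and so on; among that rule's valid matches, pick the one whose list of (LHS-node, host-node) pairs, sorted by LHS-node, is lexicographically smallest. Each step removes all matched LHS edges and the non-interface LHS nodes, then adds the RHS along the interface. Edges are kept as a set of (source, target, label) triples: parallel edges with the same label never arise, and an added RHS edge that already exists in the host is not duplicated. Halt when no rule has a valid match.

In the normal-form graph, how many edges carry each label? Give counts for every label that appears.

initial: |V|=5 |E|=2  E = 3-p->2 4-p->2
step 1: apply R0 at {0↦0, 1↦2, 2↦3, 3↦1}  → |V|=4 |E|=1  E = 4-p->2
step 2: apply R0 at {0↦0, 1↦2, 2↦4, 3↦1}  → |V|=3 |E|=0  E = ∅
normal form: no rule applies after step 2
NF edges: []

Answer: (no edges)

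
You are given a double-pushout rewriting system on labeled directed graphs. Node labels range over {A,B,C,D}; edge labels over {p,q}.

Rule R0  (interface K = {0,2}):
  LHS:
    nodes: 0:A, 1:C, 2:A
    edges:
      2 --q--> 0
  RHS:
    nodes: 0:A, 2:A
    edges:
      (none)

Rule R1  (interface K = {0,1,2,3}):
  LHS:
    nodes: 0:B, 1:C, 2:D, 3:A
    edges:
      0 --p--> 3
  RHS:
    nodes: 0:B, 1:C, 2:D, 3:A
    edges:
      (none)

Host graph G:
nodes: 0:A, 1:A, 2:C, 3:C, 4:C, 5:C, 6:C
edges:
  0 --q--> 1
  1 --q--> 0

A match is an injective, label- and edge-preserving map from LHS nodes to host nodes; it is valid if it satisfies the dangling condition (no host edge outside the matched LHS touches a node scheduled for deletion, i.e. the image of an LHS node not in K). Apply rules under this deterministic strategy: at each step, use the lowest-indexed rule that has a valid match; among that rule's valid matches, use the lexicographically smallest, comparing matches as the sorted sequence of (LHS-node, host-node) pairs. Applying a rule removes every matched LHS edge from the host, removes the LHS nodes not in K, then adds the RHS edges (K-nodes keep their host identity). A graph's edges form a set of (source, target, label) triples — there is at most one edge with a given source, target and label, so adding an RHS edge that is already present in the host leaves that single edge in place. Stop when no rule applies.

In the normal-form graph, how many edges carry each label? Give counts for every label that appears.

Answer: (no edges)

Rewrite trace:
start.  V:7 E:2  edges: 0-q->1 1-q->0
1. fire R0 via {0↦0, 1↦2, 2↦1}  →  V:6 E:1  edges: 0-q->1
2. fire R0 via {0↦1, 1↦3, 2↦0}  →  V:5 E:0  edges: ∅
final graph: no rule applies after step 2
NF edges: []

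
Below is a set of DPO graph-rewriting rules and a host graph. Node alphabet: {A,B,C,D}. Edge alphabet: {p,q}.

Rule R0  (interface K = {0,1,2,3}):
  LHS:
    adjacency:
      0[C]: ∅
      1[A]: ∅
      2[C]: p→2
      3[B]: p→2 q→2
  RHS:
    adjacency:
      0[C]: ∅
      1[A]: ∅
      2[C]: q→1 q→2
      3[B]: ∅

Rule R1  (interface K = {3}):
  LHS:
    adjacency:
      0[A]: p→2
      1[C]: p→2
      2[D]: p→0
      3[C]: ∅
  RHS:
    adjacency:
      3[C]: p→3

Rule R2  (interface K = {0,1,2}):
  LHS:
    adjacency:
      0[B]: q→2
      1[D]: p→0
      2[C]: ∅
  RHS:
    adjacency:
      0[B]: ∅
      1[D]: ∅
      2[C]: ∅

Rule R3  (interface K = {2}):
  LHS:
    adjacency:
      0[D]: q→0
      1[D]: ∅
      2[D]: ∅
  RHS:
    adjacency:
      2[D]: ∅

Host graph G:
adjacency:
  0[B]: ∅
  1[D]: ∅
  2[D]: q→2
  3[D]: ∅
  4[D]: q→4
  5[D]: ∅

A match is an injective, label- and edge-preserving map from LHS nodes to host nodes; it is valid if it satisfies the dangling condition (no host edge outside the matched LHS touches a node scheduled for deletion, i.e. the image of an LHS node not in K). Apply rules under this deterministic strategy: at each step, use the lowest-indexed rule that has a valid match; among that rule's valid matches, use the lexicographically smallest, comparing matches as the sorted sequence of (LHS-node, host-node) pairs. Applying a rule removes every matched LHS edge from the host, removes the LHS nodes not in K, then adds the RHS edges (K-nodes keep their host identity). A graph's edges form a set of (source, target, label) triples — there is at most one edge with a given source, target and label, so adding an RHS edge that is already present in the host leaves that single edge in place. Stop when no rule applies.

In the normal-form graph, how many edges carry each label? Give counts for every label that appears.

Answer: (no edges)

Rewrite trace:
start.  V:6 E:2  edges: 2-q->2 4-q->4
1. fire R3 via {0↦2, 1↦1, 2↦3}  →  V:4 E:1  edges: 4-q->4
2. fire R3 via {0↦4, 1↦3, 2↦5}  →  V:2 E:0  edges: ∅
halt: no rule applies after step 2
NF edges: []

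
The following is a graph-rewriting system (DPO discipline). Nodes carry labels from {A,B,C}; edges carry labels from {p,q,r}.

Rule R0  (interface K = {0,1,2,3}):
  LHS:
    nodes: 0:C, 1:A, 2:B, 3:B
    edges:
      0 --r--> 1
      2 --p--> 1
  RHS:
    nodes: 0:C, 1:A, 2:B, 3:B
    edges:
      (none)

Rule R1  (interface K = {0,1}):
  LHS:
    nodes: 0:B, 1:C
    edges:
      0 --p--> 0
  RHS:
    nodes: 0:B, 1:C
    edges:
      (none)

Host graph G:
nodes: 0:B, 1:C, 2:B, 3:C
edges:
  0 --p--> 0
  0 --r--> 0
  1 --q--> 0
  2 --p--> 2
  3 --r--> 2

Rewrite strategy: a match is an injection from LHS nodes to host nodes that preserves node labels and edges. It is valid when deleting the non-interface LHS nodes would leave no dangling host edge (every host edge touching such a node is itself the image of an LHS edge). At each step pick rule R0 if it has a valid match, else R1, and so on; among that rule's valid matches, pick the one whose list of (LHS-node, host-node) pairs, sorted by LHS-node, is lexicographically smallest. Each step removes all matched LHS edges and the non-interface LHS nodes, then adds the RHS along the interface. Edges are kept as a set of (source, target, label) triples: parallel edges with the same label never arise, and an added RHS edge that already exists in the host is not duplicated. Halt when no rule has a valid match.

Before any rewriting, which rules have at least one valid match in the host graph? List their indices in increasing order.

Answer: [R1]

Rewrite trace:
R0: no valid match — LHS pattern not found
R1: 4 valid matches — {0↦0, 1↦1}, {0↦0, 1↦3}, {0↦2, 1↦1} (+1 more)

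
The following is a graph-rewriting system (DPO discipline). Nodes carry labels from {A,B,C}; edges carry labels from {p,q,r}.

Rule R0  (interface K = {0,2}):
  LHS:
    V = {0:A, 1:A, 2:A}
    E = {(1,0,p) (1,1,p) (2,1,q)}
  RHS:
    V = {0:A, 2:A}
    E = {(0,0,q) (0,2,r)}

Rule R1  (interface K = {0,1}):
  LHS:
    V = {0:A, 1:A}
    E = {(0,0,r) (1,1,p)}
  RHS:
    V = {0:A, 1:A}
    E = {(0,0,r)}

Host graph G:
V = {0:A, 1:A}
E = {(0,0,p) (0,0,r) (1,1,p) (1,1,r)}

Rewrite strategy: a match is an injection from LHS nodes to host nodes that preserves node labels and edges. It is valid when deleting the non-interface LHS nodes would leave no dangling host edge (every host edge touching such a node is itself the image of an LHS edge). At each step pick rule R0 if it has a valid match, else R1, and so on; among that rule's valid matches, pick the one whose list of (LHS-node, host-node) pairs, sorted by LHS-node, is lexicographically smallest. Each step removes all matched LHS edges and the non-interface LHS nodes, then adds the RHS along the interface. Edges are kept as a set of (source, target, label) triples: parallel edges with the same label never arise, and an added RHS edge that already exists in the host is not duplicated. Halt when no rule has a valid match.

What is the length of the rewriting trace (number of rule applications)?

Answer: 2

Derivation:
initial: |V|=2 |E|=4  E = 0-p->0 0-r->0 1-p->1 1-r->1
step 1: apply R1 at {0↦0, 1↦1}  → |V|=2 |E|=3  E = 0-p->0 0-r->0 1-r->1
step 2: apply R1 at {0↦1, 1↦0}  → |V|=2 |E|=2  E = 0-r->0 1-r->1
final graph: no rule applies after step 2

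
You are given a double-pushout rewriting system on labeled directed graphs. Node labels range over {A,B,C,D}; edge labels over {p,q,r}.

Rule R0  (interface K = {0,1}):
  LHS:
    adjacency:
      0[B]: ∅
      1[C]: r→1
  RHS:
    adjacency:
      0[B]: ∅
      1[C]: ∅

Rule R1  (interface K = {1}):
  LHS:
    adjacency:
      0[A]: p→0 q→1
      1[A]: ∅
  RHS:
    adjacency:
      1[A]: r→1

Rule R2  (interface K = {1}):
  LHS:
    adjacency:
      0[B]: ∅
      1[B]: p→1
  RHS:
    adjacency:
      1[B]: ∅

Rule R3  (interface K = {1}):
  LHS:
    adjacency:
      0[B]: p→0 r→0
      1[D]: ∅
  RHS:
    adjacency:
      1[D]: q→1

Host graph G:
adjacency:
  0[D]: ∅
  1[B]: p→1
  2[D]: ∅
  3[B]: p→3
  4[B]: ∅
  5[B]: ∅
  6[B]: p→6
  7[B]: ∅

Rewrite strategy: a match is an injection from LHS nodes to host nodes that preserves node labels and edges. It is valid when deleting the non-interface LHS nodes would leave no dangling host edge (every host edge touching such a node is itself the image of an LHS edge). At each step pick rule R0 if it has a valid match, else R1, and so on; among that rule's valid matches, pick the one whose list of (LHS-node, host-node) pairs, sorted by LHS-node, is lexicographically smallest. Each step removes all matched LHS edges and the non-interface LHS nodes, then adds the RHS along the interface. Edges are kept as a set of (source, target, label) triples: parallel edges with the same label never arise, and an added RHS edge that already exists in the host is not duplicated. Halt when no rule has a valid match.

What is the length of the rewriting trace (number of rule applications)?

initial: |V|=8 |E|=3  E = 1-p->1 3-p->3 6-p->6
step 1: apply R2 at {0↦4, 1↦1}  → |V|=7 |E|=2  E = 3-p->3 6-p->6
step 2: apply R2 at {0↦1, 1↦3}  → |V|=6 |E|=1  E = 6-p->6
step 3: apply R2 at {0↦3, 1↦6}  → |V|=5 |E|=0  E = ∅
normal form: no rule applies after step 3

Answer: 3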